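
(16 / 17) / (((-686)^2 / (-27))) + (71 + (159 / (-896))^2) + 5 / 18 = 21030289967033 / 294916866048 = 71.31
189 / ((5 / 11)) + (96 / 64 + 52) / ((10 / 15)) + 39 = 10701 / 20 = 535.05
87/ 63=29/ 21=1.38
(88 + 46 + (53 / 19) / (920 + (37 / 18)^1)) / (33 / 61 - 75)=-1288835938 / 716143953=-1.80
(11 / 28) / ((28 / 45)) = 495 / 784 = 0.63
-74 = -74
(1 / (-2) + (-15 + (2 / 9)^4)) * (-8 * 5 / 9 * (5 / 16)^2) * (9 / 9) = 25419875 / 3779136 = 6.73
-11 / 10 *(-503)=5533 / 10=553.30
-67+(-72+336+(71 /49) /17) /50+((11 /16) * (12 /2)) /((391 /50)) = -117235457 /1915900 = -61.19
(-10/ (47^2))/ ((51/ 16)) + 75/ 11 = 8447665/ 1239249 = 6.82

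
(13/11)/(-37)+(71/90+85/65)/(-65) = -1987021/30952350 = -0.06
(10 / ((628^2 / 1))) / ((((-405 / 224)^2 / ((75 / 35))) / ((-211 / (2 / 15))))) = -472640 / 17969121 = -0.03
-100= -100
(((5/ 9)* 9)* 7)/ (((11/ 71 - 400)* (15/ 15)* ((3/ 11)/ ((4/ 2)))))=-54670/ 85167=-0.64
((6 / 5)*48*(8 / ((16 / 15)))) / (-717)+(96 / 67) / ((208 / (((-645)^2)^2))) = 248192131970826 / 208169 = 1192262690.27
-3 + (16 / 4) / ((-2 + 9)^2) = -143 / 49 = -2.92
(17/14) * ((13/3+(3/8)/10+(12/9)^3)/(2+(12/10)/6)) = 247537/66528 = 3.72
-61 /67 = -0.91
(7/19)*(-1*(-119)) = 833/19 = 43.84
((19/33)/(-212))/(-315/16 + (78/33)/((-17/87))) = 1292/15120423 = 0.00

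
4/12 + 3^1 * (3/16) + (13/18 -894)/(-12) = 32545/432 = 75.34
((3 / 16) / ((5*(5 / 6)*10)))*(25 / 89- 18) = -14193 / 178000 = -0.08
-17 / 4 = -4.25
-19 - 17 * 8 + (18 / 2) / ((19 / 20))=-2765 / 19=-145.53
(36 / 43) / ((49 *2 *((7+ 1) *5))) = 9 / 42140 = 0.00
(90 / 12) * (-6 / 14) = -45 / 14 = -3.21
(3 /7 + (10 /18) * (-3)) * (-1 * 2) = 52 /21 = 2.48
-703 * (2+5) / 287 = -703 / 41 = -17.15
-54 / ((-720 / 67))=5.02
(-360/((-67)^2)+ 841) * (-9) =-33974001/4489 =-7568.28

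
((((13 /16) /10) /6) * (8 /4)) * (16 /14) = 13 /420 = 0.03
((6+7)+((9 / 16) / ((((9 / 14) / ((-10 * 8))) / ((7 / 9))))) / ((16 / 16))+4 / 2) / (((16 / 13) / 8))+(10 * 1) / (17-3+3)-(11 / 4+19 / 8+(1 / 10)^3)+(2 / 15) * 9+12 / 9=-19767089 / 76500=-258.39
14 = 14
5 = 5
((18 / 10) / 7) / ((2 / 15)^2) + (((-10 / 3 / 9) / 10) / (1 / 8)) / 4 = 10879 / 756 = 14.39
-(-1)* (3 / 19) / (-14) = -3 / 266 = -0.01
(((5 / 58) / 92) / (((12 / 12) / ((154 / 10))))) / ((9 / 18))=77 / 2668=0.03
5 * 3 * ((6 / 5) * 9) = 162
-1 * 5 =-5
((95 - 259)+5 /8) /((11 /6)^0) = -1307 /8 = -163.38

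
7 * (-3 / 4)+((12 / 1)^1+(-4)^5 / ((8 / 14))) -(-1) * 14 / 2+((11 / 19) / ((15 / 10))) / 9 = -3648881 / 2052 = -1778.21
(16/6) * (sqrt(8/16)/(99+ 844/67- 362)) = -268 * sqrt(2)/50331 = -0.01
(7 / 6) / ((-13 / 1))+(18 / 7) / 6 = 0.34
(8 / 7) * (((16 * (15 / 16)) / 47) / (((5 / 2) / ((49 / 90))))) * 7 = 392 / 705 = 0.56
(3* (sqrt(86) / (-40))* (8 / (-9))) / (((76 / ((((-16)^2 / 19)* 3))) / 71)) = 4544* sqrt(86) / 1805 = 23.35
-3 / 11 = -0.27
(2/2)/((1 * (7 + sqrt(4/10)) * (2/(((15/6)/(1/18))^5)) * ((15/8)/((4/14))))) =2025000 - 405000 * sqrt(10)/7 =1842039.65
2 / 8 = 1 / 4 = 0.25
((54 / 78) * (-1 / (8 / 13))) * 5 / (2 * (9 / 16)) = -5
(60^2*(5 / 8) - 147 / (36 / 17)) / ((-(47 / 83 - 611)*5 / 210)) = 2171861 / 14476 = 150.03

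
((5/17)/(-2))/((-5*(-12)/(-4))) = 0.01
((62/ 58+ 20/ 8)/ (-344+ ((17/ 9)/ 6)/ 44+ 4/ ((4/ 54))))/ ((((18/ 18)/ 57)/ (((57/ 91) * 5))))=-3994905420/ 1818331697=-2.20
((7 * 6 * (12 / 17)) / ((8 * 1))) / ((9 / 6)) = 42 / 17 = 2.47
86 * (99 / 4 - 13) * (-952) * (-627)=603171492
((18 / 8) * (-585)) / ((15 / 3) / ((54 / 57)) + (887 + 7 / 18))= -1.47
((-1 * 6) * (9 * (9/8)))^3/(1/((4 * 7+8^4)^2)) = -15252328533627/4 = -3813082133406.75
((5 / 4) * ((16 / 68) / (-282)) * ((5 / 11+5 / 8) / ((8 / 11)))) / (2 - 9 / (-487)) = -231325 / 301600128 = -0.00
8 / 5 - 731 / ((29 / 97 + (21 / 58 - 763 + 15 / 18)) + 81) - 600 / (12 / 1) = -79935877 / 1689055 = -47.33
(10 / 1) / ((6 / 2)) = 10 / 3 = 3.33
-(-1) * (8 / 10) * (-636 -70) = -2824 / 5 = -564.80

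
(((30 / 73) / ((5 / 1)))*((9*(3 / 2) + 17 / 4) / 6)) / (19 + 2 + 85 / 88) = 1562 / 141109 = 0.01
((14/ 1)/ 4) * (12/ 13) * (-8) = -336/ 13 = -25.85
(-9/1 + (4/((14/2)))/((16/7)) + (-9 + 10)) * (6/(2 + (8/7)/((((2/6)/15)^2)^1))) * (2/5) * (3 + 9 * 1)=-0.10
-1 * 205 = -205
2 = 2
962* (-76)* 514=-37579568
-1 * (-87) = 87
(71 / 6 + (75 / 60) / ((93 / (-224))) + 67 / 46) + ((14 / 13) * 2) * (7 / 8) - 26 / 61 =13272963 / 1130818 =11.74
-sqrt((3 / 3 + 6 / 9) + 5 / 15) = -sqrt(2) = -1.41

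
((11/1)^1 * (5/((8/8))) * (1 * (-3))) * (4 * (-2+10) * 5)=-26400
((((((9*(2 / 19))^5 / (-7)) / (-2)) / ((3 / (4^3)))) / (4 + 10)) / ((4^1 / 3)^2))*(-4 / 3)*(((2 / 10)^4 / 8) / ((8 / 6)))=-0.00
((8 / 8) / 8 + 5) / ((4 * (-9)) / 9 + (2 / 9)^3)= -29889 / 23264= -1.28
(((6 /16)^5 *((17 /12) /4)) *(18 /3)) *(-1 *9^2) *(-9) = 3011499 /262144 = 11.49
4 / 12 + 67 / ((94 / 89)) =63.77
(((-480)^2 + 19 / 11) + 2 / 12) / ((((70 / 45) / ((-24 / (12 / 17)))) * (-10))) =155106555 / 308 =503592.71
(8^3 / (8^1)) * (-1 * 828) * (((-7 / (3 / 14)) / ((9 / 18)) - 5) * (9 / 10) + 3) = 15977088 / 5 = 3195417.60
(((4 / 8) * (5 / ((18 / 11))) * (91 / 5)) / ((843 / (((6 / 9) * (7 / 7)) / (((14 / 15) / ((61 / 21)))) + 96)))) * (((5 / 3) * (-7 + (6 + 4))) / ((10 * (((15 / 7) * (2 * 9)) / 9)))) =2061631 / 5462640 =0.38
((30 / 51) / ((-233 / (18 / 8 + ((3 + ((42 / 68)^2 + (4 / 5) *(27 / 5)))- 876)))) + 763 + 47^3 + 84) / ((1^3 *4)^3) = 599106436551 / 366313280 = 1635.50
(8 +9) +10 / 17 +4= 367 / 17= 21.59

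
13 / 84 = 0.15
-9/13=-0.69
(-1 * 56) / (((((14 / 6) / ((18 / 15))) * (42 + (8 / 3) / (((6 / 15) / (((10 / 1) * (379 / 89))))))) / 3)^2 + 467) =-727575534 / 585755544013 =-0.00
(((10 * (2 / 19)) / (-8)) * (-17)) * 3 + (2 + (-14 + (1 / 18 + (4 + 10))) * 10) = 3169 / 342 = 9.27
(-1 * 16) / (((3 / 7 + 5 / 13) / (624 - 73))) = -401128 / 37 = -10841.30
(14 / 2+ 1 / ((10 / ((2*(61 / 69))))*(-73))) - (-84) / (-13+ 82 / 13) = -5.55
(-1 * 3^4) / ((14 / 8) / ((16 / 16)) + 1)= -324 / 11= -29.45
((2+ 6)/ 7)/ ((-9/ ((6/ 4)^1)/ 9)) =-1.71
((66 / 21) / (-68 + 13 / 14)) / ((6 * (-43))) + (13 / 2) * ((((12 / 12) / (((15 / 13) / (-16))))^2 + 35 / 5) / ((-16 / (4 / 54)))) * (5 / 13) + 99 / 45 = -27826069 / 261642960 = -0.11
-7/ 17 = -0.41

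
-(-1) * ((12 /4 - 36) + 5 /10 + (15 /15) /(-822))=-13358 /411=-32.50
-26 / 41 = -0.63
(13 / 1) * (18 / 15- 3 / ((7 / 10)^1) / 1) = -40.11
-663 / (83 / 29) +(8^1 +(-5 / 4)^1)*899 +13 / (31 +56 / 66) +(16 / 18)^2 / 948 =39098895023525 / 6698447604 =5837.01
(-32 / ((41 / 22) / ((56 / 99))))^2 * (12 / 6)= 188.67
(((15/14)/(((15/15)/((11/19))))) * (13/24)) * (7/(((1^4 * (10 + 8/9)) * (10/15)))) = 19305/59584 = 0.32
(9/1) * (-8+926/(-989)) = -79542/989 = -80.43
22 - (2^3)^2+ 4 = -38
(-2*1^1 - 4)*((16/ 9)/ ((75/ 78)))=-832/ 75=-11.09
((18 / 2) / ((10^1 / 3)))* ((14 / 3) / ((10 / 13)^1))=819 / 50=16.38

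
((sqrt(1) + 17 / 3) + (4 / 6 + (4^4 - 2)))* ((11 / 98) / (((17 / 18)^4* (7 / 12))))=36951552 / 584647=63.20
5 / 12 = 0.42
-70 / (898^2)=-35 / 403202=-0.00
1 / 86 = 0.01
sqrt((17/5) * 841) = 29 * sqrt(85)/5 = 53.47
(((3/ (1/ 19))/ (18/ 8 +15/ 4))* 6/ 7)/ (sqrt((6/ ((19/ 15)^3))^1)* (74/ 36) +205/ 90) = -288530694/ 113345897 +32457510* sqrt(190)/ 113345897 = 1.40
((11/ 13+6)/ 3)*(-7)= -623/ 39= -15.97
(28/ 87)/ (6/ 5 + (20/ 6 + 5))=140/ 4147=0.03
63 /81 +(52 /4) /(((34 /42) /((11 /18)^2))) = 12439 /1836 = 6.78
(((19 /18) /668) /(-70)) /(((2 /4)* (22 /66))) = -19 /140280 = -0.00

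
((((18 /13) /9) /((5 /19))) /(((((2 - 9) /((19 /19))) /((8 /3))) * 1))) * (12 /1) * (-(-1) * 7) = -1216 /65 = -18.71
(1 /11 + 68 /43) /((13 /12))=9492 /6149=1.54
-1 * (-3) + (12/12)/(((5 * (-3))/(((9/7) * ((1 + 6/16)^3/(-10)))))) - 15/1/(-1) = 3229593/179200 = 18.02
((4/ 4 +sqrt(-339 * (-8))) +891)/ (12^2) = sqrt(678)/ 72 +223/ 36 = 6.56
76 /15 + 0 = 76 /15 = 5.07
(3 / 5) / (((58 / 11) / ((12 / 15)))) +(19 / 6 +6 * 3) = 92471 / 4350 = 21.26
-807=-807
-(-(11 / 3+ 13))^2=-2500 / 9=-277.78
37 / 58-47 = -2689 / 58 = -46.36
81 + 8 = 89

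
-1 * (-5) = 5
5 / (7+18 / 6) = 1 / 2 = 0.50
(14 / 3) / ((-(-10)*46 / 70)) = 49 / 69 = 0.71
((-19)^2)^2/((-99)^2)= 130321/9801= 13.30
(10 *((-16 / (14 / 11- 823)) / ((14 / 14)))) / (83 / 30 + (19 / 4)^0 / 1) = 17600 / 340469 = 0.05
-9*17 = -153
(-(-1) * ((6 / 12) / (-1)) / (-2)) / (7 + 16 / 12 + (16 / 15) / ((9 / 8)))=135 / 5012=0.03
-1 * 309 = -309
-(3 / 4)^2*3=-27 / 16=-1.69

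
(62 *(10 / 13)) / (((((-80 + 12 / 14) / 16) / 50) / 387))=-671832000 / 3601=-186568.18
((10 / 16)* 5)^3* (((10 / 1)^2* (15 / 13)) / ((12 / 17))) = 33203125 / 6656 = 4988.45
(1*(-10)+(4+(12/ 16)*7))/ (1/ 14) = -21/ 2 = -10.50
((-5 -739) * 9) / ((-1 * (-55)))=-6696 / 55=-121.75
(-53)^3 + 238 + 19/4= -594537/4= -148634.25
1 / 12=0.08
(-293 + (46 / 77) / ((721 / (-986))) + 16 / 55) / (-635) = 0.46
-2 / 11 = -0.18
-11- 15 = -26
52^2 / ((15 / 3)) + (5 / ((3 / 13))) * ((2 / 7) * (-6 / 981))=18567068 / 34335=540.76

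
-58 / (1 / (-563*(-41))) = -1338814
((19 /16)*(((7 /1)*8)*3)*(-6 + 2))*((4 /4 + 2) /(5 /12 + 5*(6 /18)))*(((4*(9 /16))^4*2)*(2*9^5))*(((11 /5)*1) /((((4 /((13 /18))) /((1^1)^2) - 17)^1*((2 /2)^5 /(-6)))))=-596836372703571 /74500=-8011226479.24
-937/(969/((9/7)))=-2811/2261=-1.24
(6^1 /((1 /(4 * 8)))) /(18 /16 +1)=1536 /17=90.35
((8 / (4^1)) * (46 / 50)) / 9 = 46 / 225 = 0.20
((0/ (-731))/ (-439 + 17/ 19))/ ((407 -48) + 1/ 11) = 0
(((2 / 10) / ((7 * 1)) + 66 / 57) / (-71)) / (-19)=789 / 897085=0.00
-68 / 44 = -17 / 11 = -1.55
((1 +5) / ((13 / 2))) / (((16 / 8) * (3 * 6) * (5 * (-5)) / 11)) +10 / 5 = 1939 / 975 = 1.99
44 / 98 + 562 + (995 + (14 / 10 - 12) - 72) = 361338 / 245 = 1474.85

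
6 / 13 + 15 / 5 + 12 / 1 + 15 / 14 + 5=21.53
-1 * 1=-1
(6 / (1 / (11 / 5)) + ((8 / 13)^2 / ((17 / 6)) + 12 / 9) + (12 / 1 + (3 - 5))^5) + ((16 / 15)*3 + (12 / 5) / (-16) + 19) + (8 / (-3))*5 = 1149468725 / 11492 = 100023.38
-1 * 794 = -794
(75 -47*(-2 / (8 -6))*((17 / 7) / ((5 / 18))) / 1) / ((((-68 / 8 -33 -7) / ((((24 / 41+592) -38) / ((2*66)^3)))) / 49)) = -451156027 / 3811238640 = -0.12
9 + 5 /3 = 32 /3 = 10.67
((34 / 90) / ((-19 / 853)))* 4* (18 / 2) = -58004 / 95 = -610.57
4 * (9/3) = 12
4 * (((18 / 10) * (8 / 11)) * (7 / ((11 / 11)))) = 2016 / 55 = 36.65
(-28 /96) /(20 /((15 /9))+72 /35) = -245 /11808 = -0.02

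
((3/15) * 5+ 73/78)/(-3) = -151/234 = -0.65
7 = 7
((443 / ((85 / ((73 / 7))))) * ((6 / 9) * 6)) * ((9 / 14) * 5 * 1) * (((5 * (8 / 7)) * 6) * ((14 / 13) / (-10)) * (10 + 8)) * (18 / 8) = -1131606288 / 10829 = -104497.76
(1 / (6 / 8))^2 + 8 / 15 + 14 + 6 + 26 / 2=1589 / 45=35.31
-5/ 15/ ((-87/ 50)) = 50/ 261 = 0.19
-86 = -86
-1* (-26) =26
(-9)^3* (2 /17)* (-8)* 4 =46656 /17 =2744.47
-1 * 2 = -2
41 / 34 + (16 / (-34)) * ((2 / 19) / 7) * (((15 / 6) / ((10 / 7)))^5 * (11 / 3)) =48373 / 62016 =0.78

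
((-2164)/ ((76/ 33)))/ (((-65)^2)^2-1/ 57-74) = -53559/ 1017481406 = -0.00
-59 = -59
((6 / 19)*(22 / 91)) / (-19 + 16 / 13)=-4 / 931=-0.00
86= 86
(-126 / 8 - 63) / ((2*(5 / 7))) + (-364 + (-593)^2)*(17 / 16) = 5970963 / 16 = 373185.19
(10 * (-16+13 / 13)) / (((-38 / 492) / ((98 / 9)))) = 401800 / 19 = 21147.37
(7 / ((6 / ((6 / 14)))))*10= 5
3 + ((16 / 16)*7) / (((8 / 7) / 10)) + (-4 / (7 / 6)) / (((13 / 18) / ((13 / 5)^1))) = 7267 / 140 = 51.91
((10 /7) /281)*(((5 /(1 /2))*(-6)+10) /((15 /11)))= -1100 /5901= -0.19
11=11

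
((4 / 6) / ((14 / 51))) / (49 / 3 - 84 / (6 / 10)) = -51 / 2597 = -0.02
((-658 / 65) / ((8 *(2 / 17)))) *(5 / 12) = -5593 / 1248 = -4.48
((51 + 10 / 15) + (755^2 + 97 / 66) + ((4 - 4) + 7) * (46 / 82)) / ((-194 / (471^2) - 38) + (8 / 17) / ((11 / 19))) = -1939253794755237 / 126502924544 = -15329.72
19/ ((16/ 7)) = 133/ 16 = 8.31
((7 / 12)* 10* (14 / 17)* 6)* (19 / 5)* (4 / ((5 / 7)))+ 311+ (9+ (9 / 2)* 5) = 162497 / 170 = 955.86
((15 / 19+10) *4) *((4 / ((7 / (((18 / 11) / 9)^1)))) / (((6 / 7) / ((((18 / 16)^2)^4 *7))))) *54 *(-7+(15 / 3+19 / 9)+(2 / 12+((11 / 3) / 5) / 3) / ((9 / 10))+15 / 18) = 1558028236905 / 219152384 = 7109.34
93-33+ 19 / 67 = 4039 / 67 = 60.28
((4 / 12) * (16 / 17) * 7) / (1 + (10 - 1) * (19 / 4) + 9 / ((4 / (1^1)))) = 56 / 1173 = 0.05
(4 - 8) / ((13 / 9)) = -36 / 13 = -2.77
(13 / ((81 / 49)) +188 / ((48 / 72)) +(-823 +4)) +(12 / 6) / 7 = -299858 / 567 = -528.85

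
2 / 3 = 0.67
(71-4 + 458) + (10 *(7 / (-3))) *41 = -1295 / 3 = -431.67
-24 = -24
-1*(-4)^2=-16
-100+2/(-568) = -100.00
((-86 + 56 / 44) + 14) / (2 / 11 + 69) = -1.02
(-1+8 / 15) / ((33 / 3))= -7 / 165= -0.04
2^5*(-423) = -13536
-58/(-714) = 29/357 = 0.08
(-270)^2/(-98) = -36450/49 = -743.88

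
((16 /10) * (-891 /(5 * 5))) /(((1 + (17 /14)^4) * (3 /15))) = -273829248 /3048425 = -89.83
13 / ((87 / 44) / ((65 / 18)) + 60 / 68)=316030 / 34761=9.09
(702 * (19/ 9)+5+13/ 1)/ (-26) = -750/ 13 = -57.69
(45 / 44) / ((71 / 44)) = 0.63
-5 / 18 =-0.28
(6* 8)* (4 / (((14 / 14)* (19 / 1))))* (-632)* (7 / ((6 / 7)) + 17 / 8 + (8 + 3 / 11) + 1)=-26114240 / 209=-124948.52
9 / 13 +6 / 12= 31 / 26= 1.19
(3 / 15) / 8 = 0.02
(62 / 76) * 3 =93 / 38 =2.45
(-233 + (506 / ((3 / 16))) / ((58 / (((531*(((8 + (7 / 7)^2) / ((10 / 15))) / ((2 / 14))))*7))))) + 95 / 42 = 19906127329 / 1218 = 16343290.09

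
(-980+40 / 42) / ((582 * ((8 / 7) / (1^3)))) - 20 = -18745 / 873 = -21.47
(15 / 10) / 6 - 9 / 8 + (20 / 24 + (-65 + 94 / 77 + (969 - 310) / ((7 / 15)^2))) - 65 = 37478173 / 12936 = 2897.20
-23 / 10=-2.30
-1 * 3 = -3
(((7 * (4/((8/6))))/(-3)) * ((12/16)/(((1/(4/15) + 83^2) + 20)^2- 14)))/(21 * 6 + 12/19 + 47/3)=-4788/6201488727047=-0.00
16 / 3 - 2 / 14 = 109 / 21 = 5.19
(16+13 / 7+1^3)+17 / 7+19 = 282 / 7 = 40.29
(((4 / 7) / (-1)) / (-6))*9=6 / 7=0.86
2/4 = 0.50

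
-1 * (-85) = 85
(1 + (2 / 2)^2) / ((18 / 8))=8 / 9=0.89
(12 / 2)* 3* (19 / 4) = 171 / 2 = 85.50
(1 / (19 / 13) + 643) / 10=64.37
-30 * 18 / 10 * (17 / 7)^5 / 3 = -25557426 / 16807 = -1520.64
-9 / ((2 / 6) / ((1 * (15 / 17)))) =-405 / 17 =-23.82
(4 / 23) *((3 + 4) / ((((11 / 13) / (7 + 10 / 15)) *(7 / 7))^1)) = 364 / 33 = 11.03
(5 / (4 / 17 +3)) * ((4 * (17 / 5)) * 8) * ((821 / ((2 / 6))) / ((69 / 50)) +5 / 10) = 379736752 / 1265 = 300187.16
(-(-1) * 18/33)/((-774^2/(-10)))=5/549153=0.00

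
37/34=1.09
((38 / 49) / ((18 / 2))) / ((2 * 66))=19 / 29106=0.00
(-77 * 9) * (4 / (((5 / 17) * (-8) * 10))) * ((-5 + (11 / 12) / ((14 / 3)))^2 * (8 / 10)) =121783563 / 56000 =2174.71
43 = 43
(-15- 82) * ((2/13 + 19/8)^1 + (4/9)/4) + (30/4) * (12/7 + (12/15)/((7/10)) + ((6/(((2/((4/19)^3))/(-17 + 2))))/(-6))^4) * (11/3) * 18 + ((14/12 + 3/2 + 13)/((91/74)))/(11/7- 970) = 1158.21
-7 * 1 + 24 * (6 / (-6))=-31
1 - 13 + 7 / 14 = -23 / 2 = -11.50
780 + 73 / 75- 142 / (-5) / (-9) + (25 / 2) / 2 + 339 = 1010761 / 900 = 1123.07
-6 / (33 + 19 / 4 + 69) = -24 / 427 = -0.06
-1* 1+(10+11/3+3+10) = 77/3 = 25.67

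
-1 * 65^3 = -274625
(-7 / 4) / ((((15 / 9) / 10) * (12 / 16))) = -14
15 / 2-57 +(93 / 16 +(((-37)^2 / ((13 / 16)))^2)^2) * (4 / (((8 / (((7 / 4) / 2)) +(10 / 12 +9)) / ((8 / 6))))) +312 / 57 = 1959410080888652965167 / 864998446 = 2265218035881.48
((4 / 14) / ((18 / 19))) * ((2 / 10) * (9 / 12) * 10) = 19 / 42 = 0.45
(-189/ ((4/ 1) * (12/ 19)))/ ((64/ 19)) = -22.21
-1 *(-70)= 70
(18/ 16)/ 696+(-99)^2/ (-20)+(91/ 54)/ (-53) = -6508107959/ 13279680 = -490.08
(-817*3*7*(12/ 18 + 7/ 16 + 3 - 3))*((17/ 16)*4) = -5152819/ 64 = -80512.80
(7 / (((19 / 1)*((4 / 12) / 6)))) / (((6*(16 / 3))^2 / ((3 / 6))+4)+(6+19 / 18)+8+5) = 2268 / 708643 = 0.00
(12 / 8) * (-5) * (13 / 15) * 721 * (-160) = 749840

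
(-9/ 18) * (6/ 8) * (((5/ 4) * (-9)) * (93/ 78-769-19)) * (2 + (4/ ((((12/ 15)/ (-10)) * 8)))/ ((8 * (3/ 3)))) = -8285085/ 2048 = -4045.45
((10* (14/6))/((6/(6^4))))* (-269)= -1355760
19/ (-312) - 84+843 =758.94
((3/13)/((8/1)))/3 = 1/104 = 0.01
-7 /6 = -1.17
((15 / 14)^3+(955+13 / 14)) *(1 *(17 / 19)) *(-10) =-223247655 / 26068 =-8564.05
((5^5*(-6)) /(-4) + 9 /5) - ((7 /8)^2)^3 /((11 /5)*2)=135216963287 /28835840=4689.20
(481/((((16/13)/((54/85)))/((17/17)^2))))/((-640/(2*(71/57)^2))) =-94564119/78553600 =-1.20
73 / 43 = 1.70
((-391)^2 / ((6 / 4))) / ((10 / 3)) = 152881 / 5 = 30576.20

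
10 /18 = 5 /9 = 0.56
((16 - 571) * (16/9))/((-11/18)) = 1614.55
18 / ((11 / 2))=36 / 11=3.27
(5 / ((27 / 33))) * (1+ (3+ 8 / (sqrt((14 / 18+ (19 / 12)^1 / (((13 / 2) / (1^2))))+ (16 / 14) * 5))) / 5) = 8 * sqrt(2008006) / 3009+ 88 / 9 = 13.55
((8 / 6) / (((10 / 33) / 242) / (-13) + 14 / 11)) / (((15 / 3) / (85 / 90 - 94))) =-11593010 / 594549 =-19.50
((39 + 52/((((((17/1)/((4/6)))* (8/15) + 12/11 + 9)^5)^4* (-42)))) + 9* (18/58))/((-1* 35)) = -5065358977080320682984642963946663509277388861413455900721473027002/4242029176350268558770142416216967456258005641357198252987344737315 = -1.19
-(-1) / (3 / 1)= 1 / 3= 0.33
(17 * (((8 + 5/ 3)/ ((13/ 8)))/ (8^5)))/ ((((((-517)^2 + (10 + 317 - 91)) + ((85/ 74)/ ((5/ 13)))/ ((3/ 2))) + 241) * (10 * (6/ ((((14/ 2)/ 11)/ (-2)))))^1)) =-127687/ 2089098274897920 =-0.00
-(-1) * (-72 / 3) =-24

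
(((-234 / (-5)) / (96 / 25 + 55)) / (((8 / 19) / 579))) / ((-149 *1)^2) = 6435585 / 130630684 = 0.05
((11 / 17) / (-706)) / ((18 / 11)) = -121 / 216036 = -0.00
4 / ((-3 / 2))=-8 / 3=-2.67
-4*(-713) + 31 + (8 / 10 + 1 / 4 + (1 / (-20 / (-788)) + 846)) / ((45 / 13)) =2825177 / 900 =3139.09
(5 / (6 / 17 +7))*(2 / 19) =34 / 475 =0.07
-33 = -33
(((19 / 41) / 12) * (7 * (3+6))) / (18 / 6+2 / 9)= 3591 / 4756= 0.76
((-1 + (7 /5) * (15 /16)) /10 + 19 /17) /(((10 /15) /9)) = 16875 /1088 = 15.51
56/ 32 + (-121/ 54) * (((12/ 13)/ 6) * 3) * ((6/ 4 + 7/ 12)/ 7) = 7087/ 4914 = 1.44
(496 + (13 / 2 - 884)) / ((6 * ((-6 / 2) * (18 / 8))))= 763 / 81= 9.42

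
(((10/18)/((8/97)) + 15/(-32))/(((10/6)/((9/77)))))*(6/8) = 3249/9856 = 0.33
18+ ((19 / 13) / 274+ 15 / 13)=68245 / 3562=19.16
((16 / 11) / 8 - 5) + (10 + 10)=167 / 11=15.18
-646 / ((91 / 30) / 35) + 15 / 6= -193735 / 26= -7451.35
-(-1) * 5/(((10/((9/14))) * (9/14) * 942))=1/1884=0.00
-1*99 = -99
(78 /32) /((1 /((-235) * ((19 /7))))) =-174135 /112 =-1554.78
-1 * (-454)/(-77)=-454/77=-5.90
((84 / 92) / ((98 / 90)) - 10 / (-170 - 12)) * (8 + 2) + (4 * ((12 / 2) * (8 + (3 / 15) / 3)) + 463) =6964819 / 10465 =665.53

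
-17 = -17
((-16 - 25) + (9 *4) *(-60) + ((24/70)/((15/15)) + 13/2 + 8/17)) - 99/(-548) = -715214533/326060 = -2193.51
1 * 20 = 20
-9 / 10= -0.90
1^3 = 1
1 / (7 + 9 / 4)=0.11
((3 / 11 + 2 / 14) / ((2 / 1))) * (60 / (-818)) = -480 / 31493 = -0.02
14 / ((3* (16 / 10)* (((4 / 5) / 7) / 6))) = 1225 / 8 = 153.12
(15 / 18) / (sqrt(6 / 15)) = 5 * sqrt(10) / 12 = 1.32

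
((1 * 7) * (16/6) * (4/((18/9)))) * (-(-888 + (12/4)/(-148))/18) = 204442/111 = 1841.82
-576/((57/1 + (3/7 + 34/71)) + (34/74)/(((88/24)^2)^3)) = -18764487491904/1886470605781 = -9.95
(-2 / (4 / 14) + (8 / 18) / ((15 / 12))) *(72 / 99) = -2392 / 495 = -4.83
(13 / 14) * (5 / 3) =1.55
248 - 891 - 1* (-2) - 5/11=-7056/11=-641.45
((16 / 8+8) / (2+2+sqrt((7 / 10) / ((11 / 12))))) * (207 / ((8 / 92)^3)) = 692606475 / 838 -12592845 * sqrt(2310) / 3352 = 645937.59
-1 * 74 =-74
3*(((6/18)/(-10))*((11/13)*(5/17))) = -0.02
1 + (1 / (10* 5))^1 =51 / 50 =1.02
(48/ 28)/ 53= 12/ 371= 0.03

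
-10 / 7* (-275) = 2750 / 7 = 392.86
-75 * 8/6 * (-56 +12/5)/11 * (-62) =-30210.91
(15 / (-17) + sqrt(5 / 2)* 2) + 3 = 36 / 17 + sqrt(10) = 5.28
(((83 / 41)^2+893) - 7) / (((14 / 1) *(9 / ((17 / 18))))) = 6.67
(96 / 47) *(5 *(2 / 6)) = 160 / 47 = 3.40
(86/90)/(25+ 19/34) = 1462/39105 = 0.04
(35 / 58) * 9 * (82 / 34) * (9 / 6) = 38745 / 1972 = 19.65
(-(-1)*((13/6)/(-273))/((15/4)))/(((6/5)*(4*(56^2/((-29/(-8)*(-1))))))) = 29/56899584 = 0.00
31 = 31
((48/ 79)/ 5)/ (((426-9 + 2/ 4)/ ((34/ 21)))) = 1088/ 2308775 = 0.00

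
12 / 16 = 3 / 4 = 0.75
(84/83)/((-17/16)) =-1344/1411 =-0.95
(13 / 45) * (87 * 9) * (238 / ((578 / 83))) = 657111 / 85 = 7730.72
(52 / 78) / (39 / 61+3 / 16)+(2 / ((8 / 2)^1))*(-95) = -226091 / 4842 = -46.69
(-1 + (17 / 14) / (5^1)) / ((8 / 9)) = -477 / 560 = -0.85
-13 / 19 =-0.68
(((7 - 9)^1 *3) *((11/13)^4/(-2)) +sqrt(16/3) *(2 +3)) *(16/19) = 702768/542659 +320 *sqrt(3)/57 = 11.02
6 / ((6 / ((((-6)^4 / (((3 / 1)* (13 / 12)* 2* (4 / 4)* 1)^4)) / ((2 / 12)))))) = 124416 / 28561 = 4.36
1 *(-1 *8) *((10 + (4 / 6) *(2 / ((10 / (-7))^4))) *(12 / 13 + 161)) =-65171642 / 4875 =-13368.54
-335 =-335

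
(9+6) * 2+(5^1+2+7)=44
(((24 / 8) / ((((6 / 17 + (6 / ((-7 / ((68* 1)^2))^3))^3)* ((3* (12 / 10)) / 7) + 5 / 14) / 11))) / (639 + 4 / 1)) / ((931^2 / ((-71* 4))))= 0.00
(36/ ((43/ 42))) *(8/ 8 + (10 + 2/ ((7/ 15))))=23112/ 43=537.49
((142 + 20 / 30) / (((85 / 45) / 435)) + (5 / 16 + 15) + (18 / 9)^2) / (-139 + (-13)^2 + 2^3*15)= 2980631 / 13600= 219.16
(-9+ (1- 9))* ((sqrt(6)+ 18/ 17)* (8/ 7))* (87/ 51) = -232* sqrt(6)/ 7- 4176/ 119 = -116.28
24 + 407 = 431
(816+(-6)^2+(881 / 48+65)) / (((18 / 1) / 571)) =25636187 / 864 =29671.51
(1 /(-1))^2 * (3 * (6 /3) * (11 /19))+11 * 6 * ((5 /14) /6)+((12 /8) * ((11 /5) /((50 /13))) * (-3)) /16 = 7704829 /1064000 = 7.24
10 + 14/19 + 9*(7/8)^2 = 17.63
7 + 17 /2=31 /2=15.50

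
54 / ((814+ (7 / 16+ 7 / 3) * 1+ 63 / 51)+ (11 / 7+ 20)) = 308448 / 4795667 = 0.06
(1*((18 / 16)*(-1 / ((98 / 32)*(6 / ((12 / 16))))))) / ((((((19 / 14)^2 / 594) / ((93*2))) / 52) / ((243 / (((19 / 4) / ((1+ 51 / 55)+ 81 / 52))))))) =-875749577904 / 34295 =-25535780.08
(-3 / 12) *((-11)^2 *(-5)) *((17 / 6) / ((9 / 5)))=51425 / 216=238.08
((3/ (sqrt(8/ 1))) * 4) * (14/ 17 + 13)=705 * sqrt(2)/ 17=58.65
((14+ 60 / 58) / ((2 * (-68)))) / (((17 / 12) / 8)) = -5232 / 8381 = -0.62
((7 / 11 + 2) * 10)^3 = 24389000 / 1331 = 18323.82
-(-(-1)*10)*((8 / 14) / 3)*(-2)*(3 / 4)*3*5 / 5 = 60 / 7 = 8.57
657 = 657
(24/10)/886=6/2215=0.00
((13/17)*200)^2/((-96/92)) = -19435000/867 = -22416.38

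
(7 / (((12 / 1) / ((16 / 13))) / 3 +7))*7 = 196 / 41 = 4.78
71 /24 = 2.96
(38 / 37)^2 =1.05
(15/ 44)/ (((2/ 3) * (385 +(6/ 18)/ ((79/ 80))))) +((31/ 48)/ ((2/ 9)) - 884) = -5664789893/ 6429280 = -881.09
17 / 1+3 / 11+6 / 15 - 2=862 / 55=15.67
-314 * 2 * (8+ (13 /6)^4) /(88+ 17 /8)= -12223706 /58401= -209.31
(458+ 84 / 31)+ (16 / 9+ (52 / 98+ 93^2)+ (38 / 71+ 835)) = 9655503062 / 970641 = 9947.55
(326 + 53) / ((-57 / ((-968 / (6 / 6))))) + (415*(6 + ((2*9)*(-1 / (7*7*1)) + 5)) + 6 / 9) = 30302845 / 2793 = 10849.57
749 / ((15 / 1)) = 749 / 15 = 49.93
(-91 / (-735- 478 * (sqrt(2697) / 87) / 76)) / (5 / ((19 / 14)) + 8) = 26608324470 / 2511027775313- 7851389 * sqrt(2697) / 7533083325939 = 0.01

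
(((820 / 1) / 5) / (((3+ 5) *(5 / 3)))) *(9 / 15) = 369 / 50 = 7.38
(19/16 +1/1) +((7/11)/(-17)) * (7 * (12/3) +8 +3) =2177/2992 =0.73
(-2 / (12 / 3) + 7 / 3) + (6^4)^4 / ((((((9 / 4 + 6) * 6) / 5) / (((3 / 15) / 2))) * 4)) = 470184984697 / 66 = 7124014919.65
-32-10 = -42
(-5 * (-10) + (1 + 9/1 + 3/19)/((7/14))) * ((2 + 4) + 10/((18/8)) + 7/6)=7348/9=816.44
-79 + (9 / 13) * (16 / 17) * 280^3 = 3161070541 / 221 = 14303486.61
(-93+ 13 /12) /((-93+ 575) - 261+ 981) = -1103 /14424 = -0.08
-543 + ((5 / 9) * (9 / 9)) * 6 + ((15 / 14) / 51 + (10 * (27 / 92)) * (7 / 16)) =-141455611 / 262752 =-538.36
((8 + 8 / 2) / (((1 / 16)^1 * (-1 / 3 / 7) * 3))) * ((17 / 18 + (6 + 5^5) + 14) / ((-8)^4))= -396389 / 384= -1032.26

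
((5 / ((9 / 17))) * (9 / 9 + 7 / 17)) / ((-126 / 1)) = -20 / 189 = -0.11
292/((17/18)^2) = 327.36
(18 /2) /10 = 9 /10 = 0.90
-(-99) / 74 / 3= 33 / 74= 0.45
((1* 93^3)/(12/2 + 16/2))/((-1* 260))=-804357/3640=-220.98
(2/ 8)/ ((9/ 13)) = 13/ 36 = 0.36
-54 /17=-3.18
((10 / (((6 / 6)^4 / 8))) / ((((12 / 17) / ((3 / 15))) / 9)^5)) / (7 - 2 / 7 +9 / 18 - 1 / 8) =2415176757 / 1985000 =1216.71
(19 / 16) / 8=19 / 128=0.15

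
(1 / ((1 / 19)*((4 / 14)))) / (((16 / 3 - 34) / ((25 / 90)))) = -665 / 1032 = -0.64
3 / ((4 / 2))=3 / 2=1.50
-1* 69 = -69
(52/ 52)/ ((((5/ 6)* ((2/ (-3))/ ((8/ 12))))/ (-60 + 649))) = -3534/ 5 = -706.80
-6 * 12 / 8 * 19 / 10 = -171 / 10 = -17.10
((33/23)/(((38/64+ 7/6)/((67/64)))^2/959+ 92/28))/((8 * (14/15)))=547958763/9377949712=0.06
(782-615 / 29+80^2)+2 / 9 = 1869025 / 261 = 7161.02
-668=-668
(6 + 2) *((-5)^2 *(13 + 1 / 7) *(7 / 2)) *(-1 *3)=-27600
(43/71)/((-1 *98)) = -43/6958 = -0.01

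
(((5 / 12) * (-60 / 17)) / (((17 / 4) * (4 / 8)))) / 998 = -100 / 144211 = -0.00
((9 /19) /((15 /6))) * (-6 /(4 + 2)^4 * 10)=-1 /114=-0.01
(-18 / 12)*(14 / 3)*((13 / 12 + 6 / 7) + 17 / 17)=-247 / 12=-20.58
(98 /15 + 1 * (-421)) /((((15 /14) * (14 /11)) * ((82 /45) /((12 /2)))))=-205161 /205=-1000.79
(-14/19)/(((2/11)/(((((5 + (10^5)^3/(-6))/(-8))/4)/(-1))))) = 38499999999998845/1824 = 21107456140350.24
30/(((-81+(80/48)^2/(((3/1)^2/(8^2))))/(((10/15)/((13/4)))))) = -6480/64493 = -0.10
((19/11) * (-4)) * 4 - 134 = -1778/11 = -161.64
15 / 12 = 5 / 4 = 1.25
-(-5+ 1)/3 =4/3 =1.33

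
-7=-7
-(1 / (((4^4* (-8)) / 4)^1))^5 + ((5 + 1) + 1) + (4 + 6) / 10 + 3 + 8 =668503069687809 / 35184372088832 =19.00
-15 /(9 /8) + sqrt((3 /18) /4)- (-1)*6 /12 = -77 /6 + sqrt(6) /12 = -12.63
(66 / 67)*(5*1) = 330 / 67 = 4.93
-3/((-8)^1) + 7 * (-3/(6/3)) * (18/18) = -81/8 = -10.12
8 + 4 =12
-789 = -789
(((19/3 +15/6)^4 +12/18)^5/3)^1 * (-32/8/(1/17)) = -520240399493164234317672332874790625/2742118830047232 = -189722047707248078144.14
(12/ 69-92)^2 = 4460544/ 529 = 8432.03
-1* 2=-2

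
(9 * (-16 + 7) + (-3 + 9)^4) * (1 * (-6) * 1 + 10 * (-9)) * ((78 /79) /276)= -758160 /1817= -417.26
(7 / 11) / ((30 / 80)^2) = 448 / 99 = 4.53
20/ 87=0.23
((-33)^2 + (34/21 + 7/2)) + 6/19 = 873359/798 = 1094.43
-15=-15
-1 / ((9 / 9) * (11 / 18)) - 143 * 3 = -4737 / 11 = -430.64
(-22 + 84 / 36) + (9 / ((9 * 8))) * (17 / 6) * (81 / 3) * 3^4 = 36235 / 48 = 754.90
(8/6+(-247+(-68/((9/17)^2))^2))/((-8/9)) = -384589285/5832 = -65944.66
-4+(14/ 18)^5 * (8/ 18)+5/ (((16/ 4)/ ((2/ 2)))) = -5576939/ 2125764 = -2.62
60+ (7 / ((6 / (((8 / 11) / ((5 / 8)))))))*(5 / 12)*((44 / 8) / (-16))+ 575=22853 / 36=634.81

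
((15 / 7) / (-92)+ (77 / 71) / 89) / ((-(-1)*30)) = -45197 / 122083080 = -0.00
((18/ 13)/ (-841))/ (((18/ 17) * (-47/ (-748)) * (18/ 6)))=-12716/ 1541553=-0.01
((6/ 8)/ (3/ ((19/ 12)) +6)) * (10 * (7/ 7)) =19/ 20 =0.95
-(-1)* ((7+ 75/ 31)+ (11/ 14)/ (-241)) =984867/ 104594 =9.42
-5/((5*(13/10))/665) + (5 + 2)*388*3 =99274/13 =7636.46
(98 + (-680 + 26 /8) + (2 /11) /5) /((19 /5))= -127317 /836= -152.29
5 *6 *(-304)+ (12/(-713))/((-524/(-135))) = -851835765/93403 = -9120.00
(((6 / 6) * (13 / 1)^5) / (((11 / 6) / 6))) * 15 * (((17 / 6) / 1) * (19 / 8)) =5396743755 / 44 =122653267.16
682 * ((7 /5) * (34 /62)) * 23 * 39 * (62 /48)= 12133121 /20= 606656.05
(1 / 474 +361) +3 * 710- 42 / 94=55484591 / 22278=2490.56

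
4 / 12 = 1 / 3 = 0.33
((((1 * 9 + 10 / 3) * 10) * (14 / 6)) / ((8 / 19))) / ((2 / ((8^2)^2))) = 12597760 / 9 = 1399751.11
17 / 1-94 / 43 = 637 / 43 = 14.81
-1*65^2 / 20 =-845 / 4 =-211.25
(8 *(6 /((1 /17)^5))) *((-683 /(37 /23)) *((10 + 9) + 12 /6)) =-22482969881904 /37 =-607647834646.05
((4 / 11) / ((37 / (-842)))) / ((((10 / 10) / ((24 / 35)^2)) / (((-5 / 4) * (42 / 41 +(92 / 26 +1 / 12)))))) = 1201042272 / 53148095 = 22.60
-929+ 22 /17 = -15771 /17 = -927.71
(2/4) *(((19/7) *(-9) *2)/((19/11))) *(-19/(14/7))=1881/14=134.36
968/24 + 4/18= 365/9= 40.56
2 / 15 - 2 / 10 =-1 / 15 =-0.07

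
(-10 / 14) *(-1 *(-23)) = -115 / 7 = -16.43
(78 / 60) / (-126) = -13 / 1260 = -0.01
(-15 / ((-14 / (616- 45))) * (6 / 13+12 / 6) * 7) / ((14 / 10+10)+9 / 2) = 456800 / 689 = 662.99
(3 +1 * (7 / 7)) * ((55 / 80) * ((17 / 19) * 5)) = 935 / 76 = 12.30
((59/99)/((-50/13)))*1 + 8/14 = 14431/34650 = 0.42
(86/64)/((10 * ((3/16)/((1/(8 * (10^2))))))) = 43/48000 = 0.00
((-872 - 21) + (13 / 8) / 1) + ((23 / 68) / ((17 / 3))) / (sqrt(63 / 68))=-7131 / 8 + 23 *sqrt(119) / 4046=-891.31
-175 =-175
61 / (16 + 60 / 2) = 61 / 46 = 1.33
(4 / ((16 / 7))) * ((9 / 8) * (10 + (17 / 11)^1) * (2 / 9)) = 889 / 176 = 5.05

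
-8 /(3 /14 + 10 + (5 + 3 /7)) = -112 /219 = -0.51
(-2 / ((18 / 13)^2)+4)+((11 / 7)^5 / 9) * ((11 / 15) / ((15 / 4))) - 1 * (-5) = 8.16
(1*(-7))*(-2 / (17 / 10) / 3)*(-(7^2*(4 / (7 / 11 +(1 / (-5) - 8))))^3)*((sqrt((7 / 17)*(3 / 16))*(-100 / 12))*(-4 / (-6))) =-17127120828125*sqrt(357) / 4388656896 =-73737.23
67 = 67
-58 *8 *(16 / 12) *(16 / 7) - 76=-31292 / 21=-1490.10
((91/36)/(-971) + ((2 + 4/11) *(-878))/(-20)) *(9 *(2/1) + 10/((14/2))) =6782622158/3364515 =2015.93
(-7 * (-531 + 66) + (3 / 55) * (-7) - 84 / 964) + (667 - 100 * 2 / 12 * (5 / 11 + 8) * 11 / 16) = 405566527 / 106040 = 3824.66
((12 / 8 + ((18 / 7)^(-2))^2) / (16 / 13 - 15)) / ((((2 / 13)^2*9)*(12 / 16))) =-351223405 / 507349008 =-0.69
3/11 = 0.27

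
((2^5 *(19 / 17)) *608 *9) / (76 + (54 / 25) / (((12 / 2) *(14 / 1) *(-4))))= 2575.28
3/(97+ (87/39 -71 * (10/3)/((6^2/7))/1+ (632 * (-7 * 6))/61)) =-128466/16355233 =-0.01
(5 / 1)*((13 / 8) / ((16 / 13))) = 845 / 128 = 6.60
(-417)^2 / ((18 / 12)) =115926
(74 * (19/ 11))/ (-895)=-1406/ 9845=-0.14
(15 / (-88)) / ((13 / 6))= -45 / 572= -0.08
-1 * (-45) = 45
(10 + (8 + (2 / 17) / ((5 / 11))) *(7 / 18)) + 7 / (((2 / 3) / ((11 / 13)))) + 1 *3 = 55463 / 2210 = 25.10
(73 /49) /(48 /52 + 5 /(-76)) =72124 /41503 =1.74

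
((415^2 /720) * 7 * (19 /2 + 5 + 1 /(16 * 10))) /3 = 8096.47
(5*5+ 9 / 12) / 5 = 103 / 20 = 5.15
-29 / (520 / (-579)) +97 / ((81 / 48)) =1260397 / 14040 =89.77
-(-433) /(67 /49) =21217 /67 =316.67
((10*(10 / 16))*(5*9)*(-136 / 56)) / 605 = -3825 / 3388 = -1.13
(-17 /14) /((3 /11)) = -4.45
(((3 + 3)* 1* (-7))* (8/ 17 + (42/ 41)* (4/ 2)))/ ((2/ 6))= -221256/ 697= -317.44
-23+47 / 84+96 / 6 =-541 / 84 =-6.44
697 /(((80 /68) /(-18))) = -106641 /10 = -10664.10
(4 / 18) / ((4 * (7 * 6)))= 1 / 756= 0.00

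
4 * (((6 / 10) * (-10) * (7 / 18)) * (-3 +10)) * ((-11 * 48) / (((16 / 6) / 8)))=103488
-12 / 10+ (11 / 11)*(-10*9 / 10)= -51 / 5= -10.20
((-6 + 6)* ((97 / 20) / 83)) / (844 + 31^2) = 0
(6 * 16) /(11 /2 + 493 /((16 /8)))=8 /21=0.38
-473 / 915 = -0.52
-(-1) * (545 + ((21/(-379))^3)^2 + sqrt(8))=2 * sqrt(2) + 1615220292372194066/2963706958323721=547.83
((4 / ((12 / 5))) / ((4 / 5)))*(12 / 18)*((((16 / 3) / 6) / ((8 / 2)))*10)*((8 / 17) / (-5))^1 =-400 / 1377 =-0.29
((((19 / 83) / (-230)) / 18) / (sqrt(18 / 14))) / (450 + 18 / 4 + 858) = -19 * sqrt(7) / 1353003750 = -0.00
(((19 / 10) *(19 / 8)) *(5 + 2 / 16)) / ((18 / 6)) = 14801 / 1920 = 7.71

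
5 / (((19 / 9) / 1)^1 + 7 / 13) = 1.89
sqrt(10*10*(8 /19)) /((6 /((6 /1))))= 20*sqrt(38) /19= 6.49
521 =521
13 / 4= 3.25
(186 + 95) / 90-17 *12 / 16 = -1733 / 180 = -9.63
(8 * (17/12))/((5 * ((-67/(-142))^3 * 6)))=48675896/13534335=3.60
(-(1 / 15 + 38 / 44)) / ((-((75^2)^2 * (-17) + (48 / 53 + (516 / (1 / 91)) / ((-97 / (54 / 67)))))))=-105745229 / 61140732241213350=-0.00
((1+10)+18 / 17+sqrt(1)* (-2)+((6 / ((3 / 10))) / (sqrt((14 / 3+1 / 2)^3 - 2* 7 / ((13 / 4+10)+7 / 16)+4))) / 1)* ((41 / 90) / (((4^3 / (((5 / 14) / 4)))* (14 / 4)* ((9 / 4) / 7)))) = 205* sqrt(973098906) / 6718381488+779 / 137088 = 0.01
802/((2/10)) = 4010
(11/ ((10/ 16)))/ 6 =44/ 15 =2.93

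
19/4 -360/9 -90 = -501/4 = -125.25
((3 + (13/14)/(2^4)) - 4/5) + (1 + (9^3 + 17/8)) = 734.38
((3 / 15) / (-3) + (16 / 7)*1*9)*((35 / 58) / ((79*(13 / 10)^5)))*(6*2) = 430600000 / 850632263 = 0.51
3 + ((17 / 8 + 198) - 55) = 1185 / 8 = 148.12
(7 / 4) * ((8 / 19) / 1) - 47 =-879 / 19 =-46.26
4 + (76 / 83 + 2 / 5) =2206 / 415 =5.32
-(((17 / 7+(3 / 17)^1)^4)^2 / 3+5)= -85892311546174513615 / 120641560414902723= -711.96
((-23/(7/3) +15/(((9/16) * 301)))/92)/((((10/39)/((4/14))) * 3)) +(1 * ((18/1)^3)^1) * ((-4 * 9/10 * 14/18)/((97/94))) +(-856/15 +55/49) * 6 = -4557890105113/282043020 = -16160.27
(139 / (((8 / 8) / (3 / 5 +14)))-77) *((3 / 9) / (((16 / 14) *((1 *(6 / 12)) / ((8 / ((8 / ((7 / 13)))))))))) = 79723 / 130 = 613.25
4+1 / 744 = 2977 / 744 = 4.00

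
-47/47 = -1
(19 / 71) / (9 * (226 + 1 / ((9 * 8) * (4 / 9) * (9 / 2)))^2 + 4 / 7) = 306432 / 526411635761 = 0.00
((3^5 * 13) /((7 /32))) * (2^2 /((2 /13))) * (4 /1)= 10513152 /7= 1501878.86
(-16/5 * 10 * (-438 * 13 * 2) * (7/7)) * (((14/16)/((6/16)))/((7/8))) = 971776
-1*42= -42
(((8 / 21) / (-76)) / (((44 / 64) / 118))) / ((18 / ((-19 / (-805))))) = -0.00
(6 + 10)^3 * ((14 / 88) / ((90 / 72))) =28672 / 55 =521.31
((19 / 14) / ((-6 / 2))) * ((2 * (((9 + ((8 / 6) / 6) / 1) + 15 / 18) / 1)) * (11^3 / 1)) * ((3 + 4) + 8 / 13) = -92216.85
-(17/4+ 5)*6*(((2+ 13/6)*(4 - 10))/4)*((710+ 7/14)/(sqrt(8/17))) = 3943275*sqrt(34)/64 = 359266.36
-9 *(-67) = 603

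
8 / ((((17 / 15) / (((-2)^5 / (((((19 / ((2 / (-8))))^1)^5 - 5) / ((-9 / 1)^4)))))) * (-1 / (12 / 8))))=-12597120 / 14367977159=-0.00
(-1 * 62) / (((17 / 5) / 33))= -10230 / 17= -601.76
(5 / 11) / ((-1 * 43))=-5 / 473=-0.01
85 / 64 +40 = 2645 / 64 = 41.33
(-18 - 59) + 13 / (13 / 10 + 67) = -52461 / 683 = -76.81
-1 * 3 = -3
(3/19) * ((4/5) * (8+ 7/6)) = 22/19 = 1.16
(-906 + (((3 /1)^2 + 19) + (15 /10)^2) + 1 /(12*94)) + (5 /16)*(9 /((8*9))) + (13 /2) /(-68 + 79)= -173735653 /198528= -875.12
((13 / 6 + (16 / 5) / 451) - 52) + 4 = -620029 / 13530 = -45.83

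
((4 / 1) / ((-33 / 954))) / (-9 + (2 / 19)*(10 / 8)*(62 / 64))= 1546752 / 118679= 13.03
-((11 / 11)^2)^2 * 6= -6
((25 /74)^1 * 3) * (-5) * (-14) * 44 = 115500 /37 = 3121.62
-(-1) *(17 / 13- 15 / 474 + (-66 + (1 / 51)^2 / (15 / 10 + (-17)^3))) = -3396643534597 / 52478925642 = -64.72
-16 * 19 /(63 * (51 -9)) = -0.11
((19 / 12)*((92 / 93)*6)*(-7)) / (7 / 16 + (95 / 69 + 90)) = -2251424 / 3142253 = -0.72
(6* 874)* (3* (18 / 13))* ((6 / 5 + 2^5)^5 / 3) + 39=11898045581554167 / 40625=292874968161.33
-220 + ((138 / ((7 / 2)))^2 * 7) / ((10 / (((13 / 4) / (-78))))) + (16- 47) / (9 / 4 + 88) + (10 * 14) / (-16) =-274.44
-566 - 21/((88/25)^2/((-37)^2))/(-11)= -30246019/85184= -355.07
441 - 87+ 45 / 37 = 13143 / 37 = 355.22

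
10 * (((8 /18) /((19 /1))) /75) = 8 /2565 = 0.00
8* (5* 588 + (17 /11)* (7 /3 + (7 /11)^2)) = 94050544 /3993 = 23553.86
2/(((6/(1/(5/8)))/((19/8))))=19/15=1.27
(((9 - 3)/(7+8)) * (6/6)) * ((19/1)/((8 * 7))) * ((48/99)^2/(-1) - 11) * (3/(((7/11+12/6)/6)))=-46493/4466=-10.41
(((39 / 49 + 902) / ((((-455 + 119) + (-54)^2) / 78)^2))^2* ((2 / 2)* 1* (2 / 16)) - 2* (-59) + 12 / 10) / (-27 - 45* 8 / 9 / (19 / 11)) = -1488318264962701371 / 625819181164240000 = -2.38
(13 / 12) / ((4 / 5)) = 65 / 48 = 1.35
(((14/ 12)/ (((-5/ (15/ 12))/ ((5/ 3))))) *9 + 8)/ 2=29/ 16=1.81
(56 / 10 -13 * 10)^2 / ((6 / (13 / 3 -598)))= -344520202 / 225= -1531200.90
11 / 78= 0.14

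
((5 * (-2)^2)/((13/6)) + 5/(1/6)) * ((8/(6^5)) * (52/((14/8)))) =680/567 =1.20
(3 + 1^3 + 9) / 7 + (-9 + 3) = -29 / 7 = -4.14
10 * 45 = 450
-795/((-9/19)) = 5035/3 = 1678.33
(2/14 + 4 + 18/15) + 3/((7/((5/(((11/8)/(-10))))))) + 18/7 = -2953/385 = -7.67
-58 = -58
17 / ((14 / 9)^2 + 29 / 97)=133569 / 21361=6.25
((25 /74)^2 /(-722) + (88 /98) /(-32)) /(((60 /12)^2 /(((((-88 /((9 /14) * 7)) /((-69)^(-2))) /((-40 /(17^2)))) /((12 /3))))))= -2298419222121 /12108120500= -189.82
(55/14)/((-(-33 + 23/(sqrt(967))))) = 1265 * sqrt(967)/14735476 + 1755105/14735476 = 0.12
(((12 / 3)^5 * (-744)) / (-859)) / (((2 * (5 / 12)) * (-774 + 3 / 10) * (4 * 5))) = -761856 / 11076805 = -0.07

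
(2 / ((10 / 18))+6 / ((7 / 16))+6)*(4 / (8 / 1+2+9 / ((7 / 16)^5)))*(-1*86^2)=-1206.87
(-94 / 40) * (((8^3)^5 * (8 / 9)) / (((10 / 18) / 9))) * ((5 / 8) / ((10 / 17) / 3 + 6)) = -47439528692023296 / 395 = -120100072638033.66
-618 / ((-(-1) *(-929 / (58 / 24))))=1.61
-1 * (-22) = 22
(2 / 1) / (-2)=-1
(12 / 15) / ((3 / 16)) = 64 / 15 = 4.27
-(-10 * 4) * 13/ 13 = 40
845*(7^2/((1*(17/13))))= 31662.65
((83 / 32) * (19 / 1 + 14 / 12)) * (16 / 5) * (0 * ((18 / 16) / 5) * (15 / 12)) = 0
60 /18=10 /3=3.33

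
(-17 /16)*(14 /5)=-119 /40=-2.98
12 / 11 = 1.09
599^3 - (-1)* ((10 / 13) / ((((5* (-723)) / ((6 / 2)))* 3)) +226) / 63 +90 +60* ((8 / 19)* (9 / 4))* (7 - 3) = 2418003447540175 / 11250603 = 214922119.96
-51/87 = -17/29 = -0.59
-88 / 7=-12.57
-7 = -7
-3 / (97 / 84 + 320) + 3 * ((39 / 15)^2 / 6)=3.37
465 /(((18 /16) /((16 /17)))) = 19840 /51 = 389.02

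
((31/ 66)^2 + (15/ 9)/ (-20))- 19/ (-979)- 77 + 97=20.16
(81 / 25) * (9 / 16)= 729 / 400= 1.82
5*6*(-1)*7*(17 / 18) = -595 / 3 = -198.33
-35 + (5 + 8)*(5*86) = 5555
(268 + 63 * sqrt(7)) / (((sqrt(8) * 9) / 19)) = 133 * sqrt(14) / 4 + 1273 * sqrt(2) / 9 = 324.44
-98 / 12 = -49 / 6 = -8.17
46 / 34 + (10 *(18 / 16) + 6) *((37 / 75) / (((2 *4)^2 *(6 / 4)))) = 235267 / 163200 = 1.44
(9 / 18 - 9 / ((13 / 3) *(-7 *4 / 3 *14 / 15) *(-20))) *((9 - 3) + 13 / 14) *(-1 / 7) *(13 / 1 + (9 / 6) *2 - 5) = -10615583 / 1997632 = -5.31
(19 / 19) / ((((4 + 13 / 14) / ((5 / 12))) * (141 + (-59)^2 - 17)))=1 / 42642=0.00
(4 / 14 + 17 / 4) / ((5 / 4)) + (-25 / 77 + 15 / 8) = 15951 / 3080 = 5.18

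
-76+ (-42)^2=1688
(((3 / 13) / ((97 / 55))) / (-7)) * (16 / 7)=-2640 / 61789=-0.04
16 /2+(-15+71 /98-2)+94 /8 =3.47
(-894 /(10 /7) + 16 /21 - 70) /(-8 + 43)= -72979 /3675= -19.86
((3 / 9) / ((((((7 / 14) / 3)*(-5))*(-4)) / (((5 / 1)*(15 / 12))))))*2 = 5 / 4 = 1.25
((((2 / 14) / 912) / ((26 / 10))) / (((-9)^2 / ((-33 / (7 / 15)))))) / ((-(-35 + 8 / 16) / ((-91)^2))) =-3575 / 283176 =-0.01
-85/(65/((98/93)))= -1666/1209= -1.38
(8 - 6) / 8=1 / 4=0.25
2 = 2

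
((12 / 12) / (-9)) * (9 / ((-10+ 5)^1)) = 1 / 5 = 0.20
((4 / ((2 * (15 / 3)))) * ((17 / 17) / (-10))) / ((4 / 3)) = -3 / 100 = -0.03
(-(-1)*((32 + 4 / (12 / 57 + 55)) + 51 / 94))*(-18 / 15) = -1929621 / 49303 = -39.14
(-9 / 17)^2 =81 / 289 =0.28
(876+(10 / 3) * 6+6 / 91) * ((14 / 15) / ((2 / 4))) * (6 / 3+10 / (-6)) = 326168 / 585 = 557.55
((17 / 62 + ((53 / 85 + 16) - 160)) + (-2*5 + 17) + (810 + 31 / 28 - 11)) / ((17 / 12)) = 146970837 / 313565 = 468.71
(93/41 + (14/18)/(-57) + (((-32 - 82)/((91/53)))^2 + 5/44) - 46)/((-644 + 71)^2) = 33449953317749/2516204454711948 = 0.01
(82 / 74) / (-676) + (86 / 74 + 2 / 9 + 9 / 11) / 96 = 316519 / 14857128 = 0.02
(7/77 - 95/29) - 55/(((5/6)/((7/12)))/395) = -9704417/638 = -15210.68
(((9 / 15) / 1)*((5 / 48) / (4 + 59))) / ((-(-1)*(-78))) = -1 / 78624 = -0.00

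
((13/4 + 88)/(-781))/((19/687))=-4.22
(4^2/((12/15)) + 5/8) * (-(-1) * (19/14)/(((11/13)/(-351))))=-1300455/112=-11611.21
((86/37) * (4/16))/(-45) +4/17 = 12589/56610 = 0.22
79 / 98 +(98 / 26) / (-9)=4441 / 11466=0.39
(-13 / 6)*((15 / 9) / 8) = -65 / 144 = -0.45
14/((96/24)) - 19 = -31/2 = -15.50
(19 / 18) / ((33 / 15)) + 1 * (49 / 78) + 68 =88942 / 1287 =69.11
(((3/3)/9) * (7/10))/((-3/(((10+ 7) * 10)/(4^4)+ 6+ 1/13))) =-26173/149760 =-0.17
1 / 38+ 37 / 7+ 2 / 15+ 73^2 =21284437 / 3990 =5334.45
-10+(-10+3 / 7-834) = -853.57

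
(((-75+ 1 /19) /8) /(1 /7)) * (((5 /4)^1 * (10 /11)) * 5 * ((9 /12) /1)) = -233625 /836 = -279.46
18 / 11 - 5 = -3.36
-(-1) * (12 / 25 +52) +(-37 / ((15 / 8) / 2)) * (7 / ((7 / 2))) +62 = 2666 / 75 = 35.55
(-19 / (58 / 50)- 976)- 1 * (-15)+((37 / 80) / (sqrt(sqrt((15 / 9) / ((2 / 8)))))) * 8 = -975.08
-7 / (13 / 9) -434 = -5705 / 13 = -438.85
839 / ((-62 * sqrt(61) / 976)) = -6712 * sqrt(61) / 31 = -1691.05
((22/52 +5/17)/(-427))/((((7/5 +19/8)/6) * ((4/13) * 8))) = -4755/4384436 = -0.00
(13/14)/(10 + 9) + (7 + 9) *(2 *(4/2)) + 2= 17569/266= 66.05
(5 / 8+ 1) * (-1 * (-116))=377 / 2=188.50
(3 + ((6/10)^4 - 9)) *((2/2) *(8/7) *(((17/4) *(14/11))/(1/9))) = -2245428/6875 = -326.61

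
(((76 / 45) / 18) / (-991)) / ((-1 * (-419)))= -38 / 168167745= -0.00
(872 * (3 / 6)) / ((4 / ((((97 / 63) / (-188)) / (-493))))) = 0.00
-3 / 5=-0.60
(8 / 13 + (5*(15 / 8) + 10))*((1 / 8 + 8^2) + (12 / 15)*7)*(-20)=-5798331 / 208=-27876.59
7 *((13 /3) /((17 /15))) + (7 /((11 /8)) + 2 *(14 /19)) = 118419 /3553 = 33.33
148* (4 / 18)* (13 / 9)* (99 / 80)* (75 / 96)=26455 / 576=45.93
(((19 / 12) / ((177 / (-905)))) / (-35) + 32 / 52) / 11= 163651 / 2126124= 0.08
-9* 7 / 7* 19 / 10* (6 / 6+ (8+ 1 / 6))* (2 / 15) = -209 / 10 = -20.90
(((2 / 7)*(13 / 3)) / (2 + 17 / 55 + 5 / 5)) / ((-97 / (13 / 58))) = -715 / 827022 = -0.00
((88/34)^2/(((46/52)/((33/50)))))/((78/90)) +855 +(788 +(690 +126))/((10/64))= 73956961/6647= 11126.37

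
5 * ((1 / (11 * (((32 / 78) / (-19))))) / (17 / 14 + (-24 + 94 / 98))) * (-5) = -302575 / 62744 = -4.82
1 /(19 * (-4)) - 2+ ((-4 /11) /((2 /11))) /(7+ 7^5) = -1286347 /638932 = -2.01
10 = 10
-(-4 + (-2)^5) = 36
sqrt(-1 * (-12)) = 2 * sqrt(3) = 3.46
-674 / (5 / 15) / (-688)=1011 / 344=2.94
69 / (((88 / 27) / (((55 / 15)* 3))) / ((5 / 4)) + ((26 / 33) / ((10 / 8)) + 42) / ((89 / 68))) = 9119385 / 4336136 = 2.10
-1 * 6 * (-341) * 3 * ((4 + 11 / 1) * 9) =828630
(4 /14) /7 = 2 /49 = 0.04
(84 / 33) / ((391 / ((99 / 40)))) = 63 / 3910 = 0.02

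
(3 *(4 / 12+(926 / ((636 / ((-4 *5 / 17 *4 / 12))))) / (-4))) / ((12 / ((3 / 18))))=7721 / 389232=0.02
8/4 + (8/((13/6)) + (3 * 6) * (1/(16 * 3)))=631/104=6.07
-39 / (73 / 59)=-2301 / 73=-31.52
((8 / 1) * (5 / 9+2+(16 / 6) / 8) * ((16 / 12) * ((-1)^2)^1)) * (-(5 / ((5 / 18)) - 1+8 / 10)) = -74048 / 135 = -548.50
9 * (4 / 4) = 9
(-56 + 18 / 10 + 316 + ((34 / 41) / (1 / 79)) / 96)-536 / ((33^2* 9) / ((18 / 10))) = 187442917 / 714384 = 262.38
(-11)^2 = 121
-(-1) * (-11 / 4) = -11 / 4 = -2.75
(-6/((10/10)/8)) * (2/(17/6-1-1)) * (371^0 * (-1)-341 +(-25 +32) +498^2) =-28531468.80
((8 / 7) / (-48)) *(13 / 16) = -13 / 672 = -0.02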